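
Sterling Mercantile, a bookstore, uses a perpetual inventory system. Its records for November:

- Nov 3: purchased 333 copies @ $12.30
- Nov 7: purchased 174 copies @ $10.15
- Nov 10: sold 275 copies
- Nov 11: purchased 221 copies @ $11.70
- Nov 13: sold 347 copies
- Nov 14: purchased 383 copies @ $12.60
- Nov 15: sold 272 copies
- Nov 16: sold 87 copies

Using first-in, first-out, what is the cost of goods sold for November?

Nov 10, 275 sold [FIFO — oldest first]: 275 @ $12.30 = $3,382.50
Nov 13, 347 sold [FIFO — oldest first]: 58 @ $12.30 + 174 @ $10.15 + 115 @ $11.70 = $3,825.00
Nov 15, 272 sold [FIFO — oldest first]: 106 @ $11.70 + 166 @ $12.60 = $3,331.80
Nov 16, 87 sold [FIFO — oldest first]: 87 @ $12.60 = $1,096.20
Total COGS = $3,382.50 + $3,825.00 + $3,331.80 + $1,096.20 = $11,635.50
Ending inventory: 130 @ $12.60 = $1,638.00

COGS = $11,635.50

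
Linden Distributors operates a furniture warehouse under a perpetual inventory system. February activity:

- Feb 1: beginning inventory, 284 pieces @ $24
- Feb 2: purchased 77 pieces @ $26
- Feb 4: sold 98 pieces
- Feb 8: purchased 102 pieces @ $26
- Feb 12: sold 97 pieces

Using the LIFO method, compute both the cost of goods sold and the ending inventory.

COGS = $5,028; ending inventory = $6,442

Feb 4, 98 sold [LIFO — newest first]: 77 @ $26 + 21 @ $24 = $2,506
Feb 12, 97 sold [LIFO — newest first]: 97 @ $26 = $2,522
Total COGS = $2,506 + $2,522 = $5,028
Ending inventory: 263 @ $24 + 5 @ $26 = $6,442
Check: goods available $11,470 = COGS $5,028 + ending $6,442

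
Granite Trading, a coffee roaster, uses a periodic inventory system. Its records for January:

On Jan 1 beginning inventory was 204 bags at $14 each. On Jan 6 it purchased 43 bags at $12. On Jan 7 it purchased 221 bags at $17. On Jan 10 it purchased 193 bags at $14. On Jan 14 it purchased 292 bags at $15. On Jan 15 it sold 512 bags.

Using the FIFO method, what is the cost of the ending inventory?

Jan 15, 512 sold [FIFO — oldest first]: 204 @ $14 + 43 @ $12 + 221 @ $17 + 44 @ $14 = $7,745
Ending inventory: 149 @ $14 + 292 @ $15 = $6,466
Check: goods available $14,211 = COGS $7,745 + ending $6,466

Ending inventory = $6,466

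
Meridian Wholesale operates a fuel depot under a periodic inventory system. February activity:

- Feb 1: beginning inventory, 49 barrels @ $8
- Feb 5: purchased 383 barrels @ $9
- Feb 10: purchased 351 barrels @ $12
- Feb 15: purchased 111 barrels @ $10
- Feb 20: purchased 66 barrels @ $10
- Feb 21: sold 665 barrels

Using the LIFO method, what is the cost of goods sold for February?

Feb 21, 665 sold [LIFO — newest first]: 66 @ $10 + 111 @ $10 + 351 @ $12 + 137 @ $9 = $7,215
Ending inventory: 49 @ $8 + 246 @ $9 = $2,606

COGS = $7,215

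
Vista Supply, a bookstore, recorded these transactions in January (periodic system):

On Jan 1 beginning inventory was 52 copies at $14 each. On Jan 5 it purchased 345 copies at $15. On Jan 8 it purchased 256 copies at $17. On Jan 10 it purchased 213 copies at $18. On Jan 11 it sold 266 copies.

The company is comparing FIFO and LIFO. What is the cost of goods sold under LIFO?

FIFO COGS: 52 @ $14 + 214 @ $15 = $3,938
LIFO COGS: 213 @ $18 + 53 @ $17 = $4,735

COGS = $4,735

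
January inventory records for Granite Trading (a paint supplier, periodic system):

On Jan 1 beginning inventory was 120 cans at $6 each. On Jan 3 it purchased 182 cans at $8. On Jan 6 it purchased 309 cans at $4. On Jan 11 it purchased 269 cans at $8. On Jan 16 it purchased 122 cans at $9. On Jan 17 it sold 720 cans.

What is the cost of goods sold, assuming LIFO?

COGS = $4,646

Jan 17, 720 sold [LIFO — newest first]: 122 @ $9 + 269 @ $8 + 309 @ $4 + 20 @ $8 = $4,646
Ending inventory: 120 @ $6 + 162 @ $8 = $2,016
Check: goods available $6,662 = COGS $4,646 + ending $2,016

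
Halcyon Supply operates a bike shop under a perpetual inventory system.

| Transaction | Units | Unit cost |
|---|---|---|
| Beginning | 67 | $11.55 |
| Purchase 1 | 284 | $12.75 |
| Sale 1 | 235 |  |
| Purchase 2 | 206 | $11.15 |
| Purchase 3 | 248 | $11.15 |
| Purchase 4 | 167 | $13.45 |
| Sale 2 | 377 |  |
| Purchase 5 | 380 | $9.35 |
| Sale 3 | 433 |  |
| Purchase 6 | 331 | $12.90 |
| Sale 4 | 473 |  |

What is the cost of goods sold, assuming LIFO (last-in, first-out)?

Sale 1 (235) [LIFO — newest first]: 235 @ $12.75 = $2,996.25
Sale 2 (377) [LIFO — newest first]: 167 @ $13.45 + 210 @ $11.15 = $4,587.65
Sale 3 (433) [LIFO — newest first]: 380 @ $9.35 + 38 @ $11.15 + 15 @ $11.15 = $4,143.95
Sale 4 (473) [LIFO — newest first]: 331 @ $12.90 + 142 @ $11.15 = $5,853.20
Total COGS = $2,996.25 + $4,587.65 + $4,143.95 + $5,853.20 = $17,581.05
Ending inventory: 67 @ $11.55 + 49 @ $12.75 + 49 @ $11.15 = $1,944.95

COGS = $17,581.05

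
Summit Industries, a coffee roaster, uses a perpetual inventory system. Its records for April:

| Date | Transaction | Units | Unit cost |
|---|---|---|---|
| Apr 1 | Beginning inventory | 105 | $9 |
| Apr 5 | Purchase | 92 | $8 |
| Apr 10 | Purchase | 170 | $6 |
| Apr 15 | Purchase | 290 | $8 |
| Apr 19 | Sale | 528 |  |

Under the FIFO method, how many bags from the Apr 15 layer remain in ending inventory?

129

Apr 19, 528 sold [FIFO — oldest first]: 105 @ $9 + 92 @ $8 + 170 @ $6 + 161 @ $8 = $3,989
Ending inventory: 129 @ $8 = $1,032
Check: goods available $5,021 = COGS $3,989 + ending $1,032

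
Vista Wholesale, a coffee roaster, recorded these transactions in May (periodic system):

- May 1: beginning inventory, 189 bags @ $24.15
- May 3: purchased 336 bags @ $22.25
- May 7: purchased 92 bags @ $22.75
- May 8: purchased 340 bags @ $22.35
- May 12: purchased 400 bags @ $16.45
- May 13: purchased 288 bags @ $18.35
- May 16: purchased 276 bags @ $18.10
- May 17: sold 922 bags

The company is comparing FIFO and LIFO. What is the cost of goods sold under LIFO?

FIFO COGS: 189 @ $24.15 + 336 @ $22.25 + 92 @ $22.75 + 305 @ $22.35 = $20,950.10
LIFO COGS: 276 @ $18.10 + 288 @ $18.35 + 358 @ $16.45 = $16,169.50

COGS = $16,169.50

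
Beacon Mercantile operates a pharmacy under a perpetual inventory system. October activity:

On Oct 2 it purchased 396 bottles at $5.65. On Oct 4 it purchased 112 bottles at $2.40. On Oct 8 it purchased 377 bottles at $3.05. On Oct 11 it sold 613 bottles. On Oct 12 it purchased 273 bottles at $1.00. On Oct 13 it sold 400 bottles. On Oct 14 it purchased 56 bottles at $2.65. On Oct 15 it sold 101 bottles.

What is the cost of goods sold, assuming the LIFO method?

Oct 11, 613 sold [LIFO — newest first]: 377 @ $3.05 + 112 @ $2.40 + 124 @ $5.65 = $2,119.25
Oct 13, 400 sold [LIFO — newest first]: 273 @ $1.00 + 127 @ $5.65 = $990.55
Oct 15, 101 sold [LIFO — newest first]: 56 @ $2.65 + 45 @ $5.65 = $402.65
Total COGS = $2,119.25 + $990.55 + $402.65 = $3,512.45
Ending inventory: 100 @ $5.65 = $565.00

COGS = $3,512.45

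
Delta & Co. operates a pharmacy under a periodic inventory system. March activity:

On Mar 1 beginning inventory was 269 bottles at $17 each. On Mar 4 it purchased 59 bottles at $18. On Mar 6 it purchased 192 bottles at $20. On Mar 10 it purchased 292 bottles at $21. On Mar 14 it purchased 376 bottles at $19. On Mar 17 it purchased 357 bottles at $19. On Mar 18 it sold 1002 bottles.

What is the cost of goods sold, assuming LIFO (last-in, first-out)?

COGS = $19,576

Mar 18, 1002 sold [LIFO — newest first]: 357 @ $19 + 376 @ $19 + 269 @ $21 = $19,576
Ending inventory: 269 @ $17 + 59 @ $18 + 192 @ $20 + 23 @ $21 = $9,958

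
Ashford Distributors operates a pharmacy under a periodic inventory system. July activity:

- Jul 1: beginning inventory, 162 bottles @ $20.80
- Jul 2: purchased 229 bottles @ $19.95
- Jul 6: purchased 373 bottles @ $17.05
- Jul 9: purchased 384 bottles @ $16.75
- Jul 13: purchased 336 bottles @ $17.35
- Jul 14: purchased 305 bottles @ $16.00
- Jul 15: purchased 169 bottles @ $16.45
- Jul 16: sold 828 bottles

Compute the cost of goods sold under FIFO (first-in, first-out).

Jul 16, 828 sold [FIFO — oldest first]: 162 @ $20.80 + 229 @ $19.95 + 373 @ $17.05 + 64 @ $16.75 = $15,369.80
Ending inventory: 320 @ $16.75 + 336 @ $17.35 + 305 @ $16.00 + 169 @ $16.45 = $18,849.65

COGS = $15,369.80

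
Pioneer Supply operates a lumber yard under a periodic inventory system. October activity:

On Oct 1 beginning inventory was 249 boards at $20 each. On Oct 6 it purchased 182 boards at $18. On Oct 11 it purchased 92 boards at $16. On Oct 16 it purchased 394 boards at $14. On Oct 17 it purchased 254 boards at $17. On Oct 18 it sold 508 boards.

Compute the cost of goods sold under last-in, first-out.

Oct 18, 508 sold [LIFO — newest first]: 254 @ $17 + 254 @ $14 = $7,874
Ending inventory: 249 @ $20 + 182 @ $18 + 92 @ $16 + 140 @ $14 = $11,688
Check: goods available $19,562 = COGS $7,874 + ending $11,688

COGS = $7,874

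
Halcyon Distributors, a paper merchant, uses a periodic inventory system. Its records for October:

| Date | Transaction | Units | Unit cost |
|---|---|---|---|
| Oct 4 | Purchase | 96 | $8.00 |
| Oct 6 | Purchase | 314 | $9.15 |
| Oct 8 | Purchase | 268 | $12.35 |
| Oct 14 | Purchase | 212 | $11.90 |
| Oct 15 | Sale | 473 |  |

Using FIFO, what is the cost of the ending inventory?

Oct 15, 473 sold [FIFO — oldest first]: 96 @ $8.00 + 314 @ $9.15 + 63 @ $12.35 = $4,419.15
Ending inventory: 205 @ $12.35 + 212 @ $11.90 = $5,054.55

Ending inventory = $5,054.55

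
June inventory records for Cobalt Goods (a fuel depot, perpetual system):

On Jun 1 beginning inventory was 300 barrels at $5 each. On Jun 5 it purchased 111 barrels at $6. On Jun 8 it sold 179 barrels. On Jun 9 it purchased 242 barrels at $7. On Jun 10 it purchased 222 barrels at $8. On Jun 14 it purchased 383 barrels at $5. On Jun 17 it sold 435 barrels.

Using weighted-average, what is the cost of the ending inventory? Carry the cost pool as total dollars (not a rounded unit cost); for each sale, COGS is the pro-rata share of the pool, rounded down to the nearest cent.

After Jun 1: 300 on hand, pool $1,500.00 (≈ $5.0000 each)
After Jun 5: 411 on hand, pool $2,166.00 (≈ $5.2701 each)
Jun 8, sell 179: 179/411 × $2,166.00 → $943.34
After Jun 9: 474 on hand, pool $2,916.66 (≈ $6.1533 each)
After Jun 10: 696 on hand, pool $4,692.66 (≈ $6.7423 each)
After Jun 14: 1079 on hand, pool $6,607.66 (≈ $6.1239 each)
Jun 17, sell 435: 435/1079 × $6,607.66 → $2,663.88
Total COGS = $943.34 + $2,663.88 = $3,607.22
Ending inventory (cost pool remaining) = $3,943.78
Check: goods available $7,551.00 = COGS $3,607.22 + ending $3,943.78

Ending inventory = $3,943.78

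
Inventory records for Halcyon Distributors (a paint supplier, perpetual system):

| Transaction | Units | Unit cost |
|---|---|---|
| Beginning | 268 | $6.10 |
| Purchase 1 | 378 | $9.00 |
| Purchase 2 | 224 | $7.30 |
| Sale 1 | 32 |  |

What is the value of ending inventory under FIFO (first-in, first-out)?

Ending inventory = $6,476.80

Sale 1 (32) [FIFO — oldest first]: 32 @ $6.10 = $195.20
Ending inventory: 236 @ $6.10 + 378 @ $9.00 + 224 @ $7.30 = $6,476.80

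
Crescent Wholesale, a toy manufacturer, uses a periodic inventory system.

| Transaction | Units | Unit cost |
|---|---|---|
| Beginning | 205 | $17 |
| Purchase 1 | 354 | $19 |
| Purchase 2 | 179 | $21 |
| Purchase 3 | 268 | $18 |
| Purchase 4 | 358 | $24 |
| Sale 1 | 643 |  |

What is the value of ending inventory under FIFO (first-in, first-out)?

Sale 1 (643) [FIFO — oldest first]: 205 @ $17 + 354 @ $19 + 84 @ $21 = $11,975
Ending inventory: 95 @ $21 + 268 @ $18 + 358 @ $24 = $15,411
Check: goods available $27,386 = COGS $11,975 + ending $15,411

Ending inventory = $15,411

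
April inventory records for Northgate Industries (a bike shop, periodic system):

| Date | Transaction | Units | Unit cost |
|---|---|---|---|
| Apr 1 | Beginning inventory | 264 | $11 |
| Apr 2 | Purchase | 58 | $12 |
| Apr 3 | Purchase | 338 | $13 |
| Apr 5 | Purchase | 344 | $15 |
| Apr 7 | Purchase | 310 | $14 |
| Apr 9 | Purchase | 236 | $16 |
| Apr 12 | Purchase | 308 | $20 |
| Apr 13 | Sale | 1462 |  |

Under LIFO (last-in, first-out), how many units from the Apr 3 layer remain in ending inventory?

74

Apr 13, 1462 sold [LIFO — newest first]: 308 @ $20 + 236 @ $16 + 310 @ $14 + 344 @ $15 + 264 @ $13 = $22,868
Ending inventory: 264 @ $11 + 58 @ $12 + 74 @ $13 = $4,562
Check: goods available $27,430 = COGS $22,868 + ending $4,562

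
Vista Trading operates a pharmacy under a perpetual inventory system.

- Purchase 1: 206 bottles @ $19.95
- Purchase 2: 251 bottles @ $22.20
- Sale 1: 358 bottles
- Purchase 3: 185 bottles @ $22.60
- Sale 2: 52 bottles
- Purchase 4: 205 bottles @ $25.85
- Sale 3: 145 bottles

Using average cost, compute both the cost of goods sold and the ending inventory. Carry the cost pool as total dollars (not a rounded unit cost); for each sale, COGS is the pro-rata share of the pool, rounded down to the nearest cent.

After Purchase 1: 206 on hand, pool $4,109.70 (≈ $19.9500 each)
After Purchase 2: 457 on hand, pool $9,681.90 (≈ $21.1858 each)
Sale 1, sell 358: 358/457 × $9,681.90 → $7,584.50
After Purchase 3: 284 on hand, pool $6,278.40 (≈ $22.1070 each)
Sale 2, sell 52: 52/284 × $6,278.40 → $1,149.56
After Purchase 4: 437 on hand, pool $10,428.09 (≈ $23.8629 each)
Sale 3, sell 145: 145/437 × $10,428.09 → $3,460.12
Total COGS = $7,584.50 + $1,149.56 + $3,460.12 = $12,194.18
Ending inventory (cost pool remaining) = $6,967.97

COGS = $12,194.18; ending inventory = $6,967.97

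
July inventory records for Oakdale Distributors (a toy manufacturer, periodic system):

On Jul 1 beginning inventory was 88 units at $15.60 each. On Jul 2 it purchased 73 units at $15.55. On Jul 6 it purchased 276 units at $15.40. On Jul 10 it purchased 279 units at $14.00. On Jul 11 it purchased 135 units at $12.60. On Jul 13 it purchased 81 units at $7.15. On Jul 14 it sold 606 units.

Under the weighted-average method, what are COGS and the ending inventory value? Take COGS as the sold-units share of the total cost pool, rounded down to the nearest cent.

COGS = $8,416.70; ending inventory = $4,527.80

Jul 14, sell 606: 606/932 × $12,944.50 → $8,416.70
Ending inventory (cost pool remaining) = $4,527.80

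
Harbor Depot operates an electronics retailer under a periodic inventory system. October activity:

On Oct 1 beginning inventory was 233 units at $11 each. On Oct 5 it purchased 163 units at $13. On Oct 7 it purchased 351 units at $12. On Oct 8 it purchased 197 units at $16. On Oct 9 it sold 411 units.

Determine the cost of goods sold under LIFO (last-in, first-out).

Oct 9, 411 sold [LIFO — newest first]: 197 @ $16 + 214 @ $12 = $5,720
Ending inventory: 233 @ $11 + 163 @ $13 + 137 @ $12 = $6,326

COGS = $5,720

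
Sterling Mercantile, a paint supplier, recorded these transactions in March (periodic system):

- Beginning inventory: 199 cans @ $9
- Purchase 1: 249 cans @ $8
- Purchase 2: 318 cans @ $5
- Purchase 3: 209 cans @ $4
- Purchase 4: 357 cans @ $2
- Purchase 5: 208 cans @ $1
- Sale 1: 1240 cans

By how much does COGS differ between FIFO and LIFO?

FIFO COGS: 199 @ $9 + 249 @ $8 + 318 @ $5 + 209 @ $4 + 265 @ $2 = $6,739
LIFO COGS: 208 @ $1 + 357 @ $2 + 209 @ $4 + 318 @ $5 + 148 @ $8 = $4,532
Difference = |$6,739 − $4,532| = $2,207

$2,207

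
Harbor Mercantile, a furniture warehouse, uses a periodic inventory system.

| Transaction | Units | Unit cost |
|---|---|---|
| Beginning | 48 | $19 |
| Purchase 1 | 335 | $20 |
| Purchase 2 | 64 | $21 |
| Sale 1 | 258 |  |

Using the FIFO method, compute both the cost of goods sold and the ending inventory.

Sale 1 (258) [FIFO — oldest first]: 48 @ $19 + 210 @ $20 = $5,112
Ending inventory: 125 @ $20 + 64 @ $21 = $3,844

COGS = $5,112; ending inventory = $3,844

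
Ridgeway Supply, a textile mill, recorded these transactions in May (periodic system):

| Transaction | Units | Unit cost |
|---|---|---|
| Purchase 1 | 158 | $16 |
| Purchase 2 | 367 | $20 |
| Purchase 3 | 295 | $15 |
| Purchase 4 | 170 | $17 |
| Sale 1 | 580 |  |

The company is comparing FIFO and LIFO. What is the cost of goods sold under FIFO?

FIFO COGS: 158 @ $16 + 367 @ $20 + 55 @ $15 = $10,693
LIFO COGS: 170 @ $17 + 295 @ $15 + 115 @ $20 = $9,615

COGS = $10,693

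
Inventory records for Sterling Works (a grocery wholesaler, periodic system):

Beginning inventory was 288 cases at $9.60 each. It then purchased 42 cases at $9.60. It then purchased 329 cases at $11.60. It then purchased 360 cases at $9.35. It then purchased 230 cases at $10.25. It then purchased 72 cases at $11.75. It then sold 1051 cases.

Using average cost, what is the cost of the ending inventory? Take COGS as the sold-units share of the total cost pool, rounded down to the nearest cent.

Sale 1, sell 1051: 1051/1321 × $13,553.90 → $10,783.61
Ending inventory (cost pool remaining) = $2,770.29

Ending inventory = $2,770.29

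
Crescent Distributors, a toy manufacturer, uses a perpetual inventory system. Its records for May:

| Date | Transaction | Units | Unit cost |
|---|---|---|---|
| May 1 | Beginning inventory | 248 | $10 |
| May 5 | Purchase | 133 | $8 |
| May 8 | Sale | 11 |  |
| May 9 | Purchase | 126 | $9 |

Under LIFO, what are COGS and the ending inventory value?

COGS = $88; ending inventory = $4,590

May 8, 11 sold [LIFO — newest first]: 11 @ $8 = $88
Ending inventory: 248 @ $10 + 122 @ $8 + 126 @ $9 = $4,590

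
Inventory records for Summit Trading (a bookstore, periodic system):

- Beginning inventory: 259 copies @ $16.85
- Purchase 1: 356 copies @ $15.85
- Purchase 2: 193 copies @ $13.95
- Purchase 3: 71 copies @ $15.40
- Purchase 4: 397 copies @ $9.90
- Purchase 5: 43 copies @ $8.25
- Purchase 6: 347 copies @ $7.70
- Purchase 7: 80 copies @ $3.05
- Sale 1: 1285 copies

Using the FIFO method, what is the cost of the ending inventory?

Sale 1 (1285) [FIFO — oldest first]: 259 @ $16.85 + 356 @ $15.85 + 193 @ $13.95 + 71 @ $15.40 + 397 @ $9.90 + 9 @ $8.25 = $17,797.05
Ending inventory: 34 @ $8.25 + 347 @ $7.70 + 80 @ $3.05 = $3,196.40

Ending inventory = $3,196.40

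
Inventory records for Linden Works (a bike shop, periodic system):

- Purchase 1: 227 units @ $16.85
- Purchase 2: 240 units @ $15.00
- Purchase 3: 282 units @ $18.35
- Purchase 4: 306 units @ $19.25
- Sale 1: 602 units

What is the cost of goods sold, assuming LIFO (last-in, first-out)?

Sale 1 (602) [LIFO — newest first]: 306 @ $19.25 + 282 @ $18.35 + 14 @ $15.00 = $11,275.20
Ending inventory: 227 @ $16.85 + 226 @ $15.00 = $7,214.95
Check: goods available $18,490.15 = COGS $11,275.20 + ending $7,214.95

COGS = $11,275.20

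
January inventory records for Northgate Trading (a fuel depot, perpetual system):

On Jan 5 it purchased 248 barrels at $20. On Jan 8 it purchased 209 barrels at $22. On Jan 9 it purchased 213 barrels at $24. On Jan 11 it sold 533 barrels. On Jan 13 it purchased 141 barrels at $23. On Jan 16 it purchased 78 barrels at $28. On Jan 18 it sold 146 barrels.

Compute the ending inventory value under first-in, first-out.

Jan 11, 533 sold [FIFO — oldest first]: 248 @ $20 + 209 @ $22 + 76 @ $24 = $11,382
Jan 18, 146 sold [FIFO — oldest first]: 137 @ $24 + 9 @ $23 = $3,495
Total COGS = $11,382 + $3,495 = $14,877
Ending inventory: 132 @ $23 + 78 @ $28 = $5,220

Ending inventory = $5,220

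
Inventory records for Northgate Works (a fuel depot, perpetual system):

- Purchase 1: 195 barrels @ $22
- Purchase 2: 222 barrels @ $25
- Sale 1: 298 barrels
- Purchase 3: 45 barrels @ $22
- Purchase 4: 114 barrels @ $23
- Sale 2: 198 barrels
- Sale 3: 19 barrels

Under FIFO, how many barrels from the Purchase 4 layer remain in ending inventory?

61

Sale 1 (298) [FIFO — oldest first]: 195 @ $22 + 103 @ $25 = $6,865
Sale 2 (198) [FIFO — oldest first]: 119 @ $25 + 45 @ $22 + 34 @ $23 = $4,747
Sale 3 (19) [FIFO — oldest first]: 19 @ $23 = $437
Total COGS = $6,865 + $4,747 + $437 = $12,049
Ending inventory: 61 @ $23 = $1,403
Check: goods available $13,452 = COGS $12,049 + ending $1,403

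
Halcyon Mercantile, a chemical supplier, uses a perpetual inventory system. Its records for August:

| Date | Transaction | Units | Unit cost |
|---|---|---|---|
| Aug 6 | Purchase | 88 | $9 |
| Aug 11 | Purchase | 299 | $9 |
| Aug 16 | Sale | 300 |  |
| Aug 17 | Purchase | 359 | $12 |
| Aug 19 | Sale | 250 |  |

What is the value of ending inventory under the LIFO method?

Aug 16, 300 sold [LIFO — newest first]: 299 @ $9 + 1 @ $9 = $2,700
Aug 19, 250 sold [LIFO — newest first]: 250 @ $12 = $3,000
Total COGS = $2,700 + $3,000 = $5,700
Ending inventory: 87 @ $9 + 109 @ $12 = $2,091
Check: goods available $7,791 = COGS $5,700 + ending $2,091

Ending inventory = $2,091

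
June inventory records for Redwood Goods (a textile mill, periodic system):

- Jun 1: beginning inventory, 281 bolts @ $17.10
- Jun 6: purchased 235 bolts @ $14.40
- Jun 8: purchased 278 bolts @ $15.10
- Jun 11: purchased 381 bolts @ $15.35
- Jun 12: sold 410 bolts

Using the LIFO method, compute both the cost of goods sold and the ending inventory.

COGS = $6,286.25; ending inventory = $11,949.00

Jun 12, 410 sold [LIFO — newest first]: 381 @ $15.35 + 29 @ $15.10 = $6,286.25
Ending inventory: 281 @ $17.10 + 235 @ $14.40 + 249 @ $15.10 = $11,949.00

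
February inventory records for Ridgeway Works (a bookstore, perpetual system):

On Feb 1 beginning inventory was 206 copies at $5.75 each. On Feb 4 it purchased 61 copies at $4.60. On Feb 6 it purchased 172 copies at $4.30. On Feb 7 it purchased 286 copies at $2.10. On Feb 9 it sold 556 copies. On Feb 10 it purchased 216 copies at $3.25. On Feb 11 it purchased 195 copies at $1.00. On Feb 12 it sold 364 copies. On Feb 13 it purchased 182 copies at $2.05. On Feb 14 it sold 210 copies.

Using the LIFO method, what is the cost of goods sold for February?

COGS = $3,041.90

Feb 9, 556 sold [LIFO — newest first]: 286 @ $2.10 + 172 @ $4.30 + 61 @ $4.60 + 37 @ $5.75 = $1,833.55
Feb 12, 364 sold [LIFO — newest first]: 195 @ $1.00 + 169 @ $3.25 = $744.25
Feb 14, 210 sold [LIFO — newest first]: 182 @ $2.05 + 28 @ $3.25 = $464.10
Total COGS = $1,833.55 + $744.25 + $464.10 = $3,041.90
Ending inventory: 169 @ $5.75 + 19 @ $3.25 = $1,033.50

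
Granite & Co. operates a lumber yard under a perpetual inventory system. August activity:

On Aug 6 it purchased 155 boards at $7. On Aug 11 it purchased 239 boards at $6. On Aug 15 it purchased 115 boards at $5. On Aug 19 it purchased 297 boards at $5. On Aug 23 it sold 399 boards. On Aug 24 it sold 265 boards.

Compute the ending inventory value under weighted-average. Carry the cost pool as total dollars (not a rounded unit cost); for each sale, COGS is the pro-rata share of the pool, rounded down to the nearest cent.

After Aug 6: 155 on hand, pool $1,085.00 (≈ $7.0000 each)
After Aug 11: 394 on hand, pool $2,519.00 (≈ $6.3934 each)
After Aug 15: 509 on hand, pool $3,094.00 (≈ $6.0786 each)
After Aug 19: 806 on hand, pool $4,579.00 (≈ $5.6811 each)
Aug 23, sell 399: 399/806 × $4,579.00 → $2,266.77
Aug 24, sell 265: 265/407 × $2,312.23 → $1,505.50
Total COGS = $2,266.77 + $1,505.50 = $3,772.27
Ending inventory (cost pool remaining) = $806.73
Check: goods available $4,579.00 = COGS $3,772.27 + ending $806.73

Ending inventory = $806.73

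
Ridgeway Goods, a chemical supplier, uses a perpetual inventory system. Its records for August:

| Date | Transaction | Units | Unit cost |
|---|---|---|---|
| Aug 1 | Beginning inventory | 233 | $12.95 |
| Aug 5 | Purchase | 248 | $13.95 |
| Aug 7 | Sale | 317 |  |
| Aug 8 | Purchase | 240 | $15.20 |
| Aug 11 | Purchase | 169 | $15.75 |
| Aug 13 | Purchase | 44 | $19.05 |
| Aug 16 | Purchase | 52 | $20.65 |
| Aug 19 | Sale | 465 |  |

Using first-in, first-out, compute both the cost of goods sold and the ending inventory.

Aug 7, 317 sold [FIFO — oldest first]: 233 @ $12.95 + 84 @ $13.95 = $4,189.15
Aug 19, 465 sold [FIFO — oldest first]: 164 @ $13.95 + 240 @ $15.20 + 61 @ $15.75 = $6,896.55
Total COGS = $4,189.15 + $6,896.55 = $11,085.70
Ending inventory: 108 @ $15.75 + 44 @ $19.05 + 52 @ $20.65 = $3,613.00

COGS = $11,085.70; ending inventory = $3,613.00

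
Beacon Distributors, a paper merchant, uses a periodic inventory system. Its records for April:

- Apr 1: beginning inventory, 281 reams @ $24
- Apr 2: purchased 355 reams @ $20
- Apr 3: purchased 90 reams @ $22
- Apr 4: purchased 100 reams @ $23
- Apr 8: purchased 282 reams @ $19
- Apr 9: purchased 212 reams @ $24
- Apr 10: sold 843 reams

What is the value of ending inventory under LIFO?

Apr 10, 843 sold [LIFO — newest first]: 212 @ $24 + 282 @ $19 + 100 @ $23 + 90 @ $22 + 159 @ $20 = $17,906
Ending inventory: 281 @ $24 + 196 @ $20 = $10,664
Check: goods available $28,570 = COGS $17,906 + ending $10,664

Ending inventory = $10,664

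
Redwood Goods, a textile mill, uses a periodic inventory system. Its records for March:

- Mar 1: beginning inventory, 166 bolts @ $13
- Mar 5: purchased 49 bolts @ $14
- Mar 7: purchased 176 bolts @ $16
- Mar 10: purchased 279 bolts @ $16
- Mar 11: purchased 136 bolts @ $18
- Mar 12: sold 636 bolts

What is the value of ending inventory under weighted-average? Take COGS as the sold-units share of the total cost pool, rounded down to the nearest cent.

Ending inventory = $2,651.67

Mar 12, sell 636: 636/806 × $12,572.00 → $9,920.33
Ending inventory (cost pool remaining) = $2,651.67
Check: goods available $12,572.00 = COGS $9,920.33 + ending $2,651.67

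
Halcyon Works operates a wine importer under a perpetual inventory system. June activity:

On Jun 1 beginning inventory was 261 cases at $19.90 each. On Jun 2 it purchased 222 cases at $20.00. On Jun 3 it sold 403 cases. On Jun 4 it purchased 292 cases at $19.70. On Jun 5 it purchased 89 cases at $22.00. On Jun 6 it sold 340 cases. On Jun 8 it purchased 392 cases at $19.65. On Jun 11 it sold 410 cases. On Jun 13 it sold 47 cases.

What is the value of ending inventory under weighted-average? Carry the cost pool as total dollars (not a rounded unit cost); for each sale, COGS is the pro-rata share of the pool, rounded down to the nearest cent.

Ending inventory = $1,107.50

After Jun 1: 261 on hand, pool $5,193.90 (≈ $19.9000 each)
After Jun 2: 483 on hand, pool $9,633.90 (≈ $19.9460 each)
Jun 3, sell 403: 403/483 × $9,633.90 → $8,038.22
After Jun 4: 372 on hand, pool $7,348.08 (≈ $19.7529 each)
After Jun 5: 461 on hand, pool $9,306.08 (≈ $20.1867 each)
Jun 6, sell 340: 340/461 × $9,306.08 → $6,863.48
After Jun 8: 513 on hand, pool $10,145.40 (≈ $19.7766 each)
Jun 11, sell 410: 410/513 × $10,145.40 → $8,108.40
Jun 13, sell 47: 47/103 × $2,037.00 → $929.50
Total COGS = $8,038.22 + $6,863.48 + $8,108.40 + $929.50 = $23,939.60
Ending inventory (cost pool remaining) = $1,107.50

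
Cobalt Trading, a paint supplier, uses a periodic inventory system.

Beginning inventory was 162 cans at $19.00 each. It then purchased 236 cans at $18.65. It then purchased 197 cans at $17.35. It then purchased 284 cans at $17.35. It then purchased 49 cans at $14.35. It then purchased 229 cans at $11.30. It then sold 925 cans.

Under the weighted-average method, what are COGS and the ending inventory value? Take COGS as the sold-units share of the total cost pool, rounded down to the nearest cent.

Sale 1, sell 925: 925/1157 × $19,115.60 → $15,282.56
Ending inventory (cost pool remaining) = $3,833.04
Check: goods available $19,115.60 = COGS $15,282.56 + ending $3,833.04

COGS = $15,282.56; ending inventory = $3,833.04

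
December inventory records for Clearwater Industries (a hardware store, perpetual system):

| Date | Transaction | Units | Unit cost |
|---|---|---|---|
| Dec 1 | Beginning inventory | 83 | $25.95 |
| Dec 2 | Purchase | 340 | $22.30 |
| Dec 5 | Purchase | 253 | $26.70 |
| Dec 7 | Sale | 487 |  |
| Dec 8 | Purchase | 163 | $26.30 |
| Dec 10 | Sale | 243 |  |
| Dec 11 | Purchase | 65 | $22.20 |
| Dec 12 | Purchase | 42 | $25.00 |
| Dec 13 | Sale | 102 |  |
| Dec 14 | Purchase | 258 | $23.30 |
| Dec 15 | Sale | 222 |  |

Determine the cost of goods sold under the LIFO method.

Dec 7, 487 sold [LIFO — newest first]: 253 @ $26.70 + 234 @ $22.30 = $11,973.30
Dec 10, 243 sold [LIFO — newest first]: 163 @ $26.30 + 80 @ $22.30 = $6,070.90
Dec 13, 102 sold [LIFO — newest first]: 42 @ $25.00 + 60 @ $22.20 = $2,382.00
Dec 15, 222 sold [LIFO — newest first]: 222 @ $23.30 = $5,172.60
Total COGS = $11,973.30 + $6,070.90 + $2,382.00 + $5,172.60 = $25,598.80
Ending inventory: 83 @ $25.95 + 26 @ $22.30 + 5 @ $22.20 + 36 @ $23.30 = $3,683.45

COGS = $25,598.80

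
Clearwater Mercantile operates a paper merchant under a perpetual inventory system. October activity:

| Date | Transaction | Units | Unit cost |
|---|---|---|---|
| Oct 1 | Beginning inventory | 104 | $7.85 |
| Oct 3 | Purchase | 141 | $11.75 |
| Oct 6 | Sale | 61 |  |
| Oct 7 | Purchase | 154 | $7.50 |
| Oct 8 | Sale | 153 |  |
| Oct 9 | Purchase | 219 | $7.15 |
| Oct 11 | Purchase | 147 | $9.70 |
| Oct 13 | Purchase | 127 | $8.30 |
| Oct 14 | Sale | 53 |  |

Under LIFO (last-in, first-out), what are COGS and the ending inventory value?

Oct 6, 61 sold [LIFO — newest first]: 61 @ $11.75 = $716.75
Oct 8, 153 sold [LIFO — newest first]: 153 @ $7.50 = $1,147.50
Oct 14, 53 sold [LIFO — newest first]: 53 @ $8.30 = $439.90
Total COGS = $716.75 + $1,147.50 + $439.90 = $2,304.15
Ending inventory: 104 @ $7.85 + 80 @ $11.75 + 1 @ $7.50 + 219 @ $7.15 + 147 @ $9.70 + 74 @ $8.30 = $5,369.85

COGS = $2,304.15; ending inventory = $5,369.85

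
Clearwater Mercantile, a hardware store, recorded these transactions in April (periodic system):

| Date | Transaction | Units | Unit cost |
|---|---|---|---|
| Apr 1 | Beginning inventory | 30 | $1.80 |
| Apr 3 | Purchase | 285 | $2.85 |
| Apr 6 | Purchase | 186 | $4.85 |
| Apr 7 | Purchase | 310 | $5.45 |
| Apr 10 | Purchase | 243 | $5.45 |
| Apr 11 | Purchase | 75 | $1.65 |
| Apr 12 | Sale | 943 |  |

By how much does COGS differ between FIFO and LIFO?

$230.10

FIFO COGS: 30 @ $1.80 + 285 @ $2.85 + 186 @ $4.85 + 310 @ $5.45 + 132 @ $5.45 = $4,177.25
LIFO COGS: 75 @ $1.65 + 243 @ $5.45 + 310 @ $5.45 + 186 @ $4.85 + 129 @ $2.85 = $4,407.35
Difference = |$4,177.25 − $4,407.35| = $230.10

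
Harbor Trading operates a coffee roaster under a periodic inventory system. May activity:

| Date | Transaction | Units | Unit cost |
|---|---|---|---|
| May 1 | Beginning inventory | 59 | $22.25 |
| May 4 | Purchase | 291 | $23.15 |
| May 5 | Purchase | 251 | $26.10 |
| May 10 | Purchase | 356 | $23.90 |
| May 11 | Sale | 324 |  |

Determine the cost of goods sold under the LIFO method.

COGS = $7,743.60

May 11, 324 sold [LIFO — newest first]: 324 @ $23.90 = $7,743.60
Ending inventory: 59 @ $22.25 + 291 @ $23.15 + 251 @ $26.10 + 32 @ $23.90 = $15,365.30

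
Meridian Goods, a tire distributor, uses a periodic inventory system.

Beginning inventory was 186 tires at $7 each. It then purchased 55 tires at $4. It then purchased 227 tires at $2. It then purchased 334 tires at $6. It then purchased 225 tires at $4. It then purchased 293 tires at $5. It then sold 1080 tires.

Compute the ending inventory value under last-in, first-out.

Sale 1 (1080) [LIFO — newest first]: 293 @ $5 + 225 @ $4 + 334 @ $6 + 227 @ $2 + 1 @ $4 = $4,827
Ending inventory: 186 @ $7 + 54 @ $4 = $1,518
Check: goods available $6,345 = COGS $4,827 + ending $1,518

Ending inventory = $1,518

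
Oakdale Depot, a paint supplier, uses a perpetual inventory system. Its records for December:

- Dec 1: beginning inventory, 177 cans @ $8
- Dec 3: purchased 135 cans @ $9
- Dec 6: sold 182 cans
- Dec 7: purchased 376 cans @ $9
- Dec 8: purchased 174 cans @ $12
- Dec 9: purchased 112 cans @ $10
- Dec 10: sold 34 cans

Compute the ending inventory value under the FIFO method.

Ending inventory = $7,456

Dec 6, 182 sold [FIFO — oldest first]: 177 @ $8 + 5 @ $9 = $1,461
Dec 10, 34 sold [FIFO — oldest first]: 34 @ $9 = $306
Total COGS = $1,461 + $306 = $1,767
Ending inventory: 96 @ $9 + 376 @ $9 + 174 @ $12 + 112 @ $10 = $7,456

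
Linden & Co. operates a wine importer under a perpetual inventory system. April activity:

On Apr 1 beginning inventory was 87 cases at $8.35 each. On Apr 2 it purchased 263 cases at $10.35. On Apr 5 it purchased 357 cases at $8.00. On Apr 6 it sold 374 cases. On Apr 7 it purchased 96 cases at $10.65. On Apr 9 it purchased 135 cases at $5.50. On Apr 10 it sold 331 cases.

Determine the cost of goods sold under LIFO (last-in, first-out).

Apr 6, 374 sold [LIFO — newest first]: 357 @ $8.00 + 17 @ $10.35 = $3,031.95
Apr 10, 331 sold [LIFO — newest first]: 135 @ $5.50 + 96 @ $10.65 + 100 @ $10.35 = $2,799.90
Total COGS = $3,031.95 + $2,799.90 = $5,831.85
Ending inventory: 87 @ $8.35 + 146 @ $10.35 = $2,237.55
Check: goods available $8,069.40 = COGS $5,831.85 + ending $2,237.55

COGS = $5,831.85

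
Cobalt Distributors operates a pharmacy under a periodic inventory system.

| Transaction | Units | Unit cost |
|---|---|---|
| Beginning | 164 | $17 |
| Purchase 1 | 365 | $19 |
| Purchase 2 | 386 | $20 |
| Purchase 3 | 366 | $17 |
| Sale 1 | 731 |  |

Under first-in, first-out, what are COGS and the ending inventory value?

Sale 1 (731) [FIFO — oldest first]: 164 @ $17 + 365 @ $19 + 202 @ $20 = $13,763
Ending inventory: 184 @ $20 + 366 @ $17 = $9,902

COGS = $13,763; ending inventory = $9,902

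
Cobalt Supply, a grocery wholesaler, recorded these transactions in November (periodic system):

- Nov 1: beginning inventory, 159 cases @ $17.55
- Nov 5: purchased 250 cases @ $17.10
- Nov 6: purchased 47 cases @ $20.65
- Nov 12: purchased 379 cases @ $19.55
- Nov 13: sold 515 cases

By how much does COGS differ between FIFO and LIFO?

FIFO COGS: 159 @ $17.55 + 250 @ $17.10 + 47 @ $20.65 + 59 @ $19.55 = $9,189.45
LIFO COGS: 379 @ $19.55 + 47 @ $20.65 + 89 @ $17.10 = $9,901.90
Difference = |$9,189.45 − $9,901.90| = $712.45

$712.45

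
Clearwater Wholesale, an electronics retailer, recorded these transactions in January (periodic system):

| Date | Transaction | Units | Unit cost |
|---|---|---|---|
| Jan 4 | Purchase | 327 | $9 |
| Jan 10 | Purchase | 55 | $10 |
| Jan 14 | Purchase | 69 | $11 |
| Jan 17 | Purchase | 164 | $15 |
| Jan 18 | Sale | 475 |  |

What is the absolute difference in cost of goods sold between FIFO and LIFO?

$840

FIFO COGS: 327 @ $9 + 55 @ $10 + 69 @ $11 + 24 @ $15 = $4,612
LIFO COGS: 164 @ $15 + 69 @ $11 + 55 @ $10 + 187 @ $9 = $5,452
Difference = |$4,612 − $5,452| = $840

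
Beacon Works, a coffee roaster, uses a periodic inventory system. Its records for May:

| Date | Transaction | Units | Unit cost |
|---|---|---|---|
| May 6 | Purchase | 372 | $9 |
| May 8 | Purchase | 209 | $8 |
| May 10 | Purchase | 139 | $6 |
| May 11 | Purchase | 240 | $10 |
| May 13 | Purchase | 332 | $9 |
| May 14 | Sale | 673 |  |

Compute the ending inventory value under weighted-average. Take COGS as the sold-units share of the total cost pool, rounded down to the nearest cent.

May 14, sell 673: 673/1292 × $11,242.00 → $5,855.93
Ending inventory (cost pool remaining) = $5,386.07

Ending inventory = $5,386.07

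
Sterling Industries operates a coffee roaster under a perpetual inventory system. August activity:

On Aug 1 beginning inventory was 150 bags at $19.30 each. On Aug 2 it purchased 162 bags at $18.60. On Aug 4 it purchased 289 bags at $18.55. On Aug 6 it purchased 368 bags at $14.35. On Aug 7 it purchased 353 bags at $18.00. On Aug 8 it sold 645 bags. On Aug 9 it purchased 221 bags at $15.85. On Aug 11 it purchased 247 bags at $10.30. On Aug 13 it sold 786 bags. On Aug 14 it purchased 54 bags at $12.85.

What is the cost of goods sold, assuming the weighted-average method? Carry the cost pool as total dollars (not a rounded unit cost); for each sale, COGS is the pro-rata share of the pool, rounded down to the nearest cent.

After Aug 1: 150 on hand, pool $2,895.00 (≈ $19.3000 each)
After Aug 2: 312 on hand, pool $5,908.20 (≈ $18.9365 each)
After Aug 4: 601 on hand, pool $11,269.15 (≈ $18.7507 each)
After Aug 6: 969 on hand, pool $16,549.95 (≈ $17.0794 each)
After Aug 7: 1322 on hand, pool $22,903.95 (≈ $17.3252 each)
Aug 8, sell 645: 645/1322 × $22,903.95 → $11,174.77
After Aug 9: 898 on hand, pool $15,232.03 (≈ $16.9622 each)
After Aug 11: 1145 on hand, pool $17,776.13 (≈ $15.5250 each)
Aug 13, sell 786: 786/1145 × $17,776.13 → $12,202.65
After Aug 14: 413 on hand, pool $6,267.38 (≈ $15.1753 each)
Total COGS = $11,174.77 + $12,202.65 = $23,377.42
Ending inventory (cost pool remaining) = $6,267.38

COGS = $23,377.42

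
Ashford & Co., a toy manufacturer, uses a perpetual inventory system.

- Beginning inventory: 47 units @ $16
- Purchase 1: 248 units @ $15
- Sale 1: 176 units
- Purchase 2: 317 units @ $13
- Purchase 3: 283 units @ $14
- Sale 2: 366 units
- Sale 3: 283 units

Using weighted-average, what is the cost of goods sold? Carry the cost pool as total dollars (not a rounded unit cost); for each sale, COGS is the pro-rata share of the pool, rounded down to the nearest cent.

After Beginning: 47 on hand, pool $752.00 (≈ $16.0000 each)
After Purchase 1: 295 on hand, pool $4,472.00 (≈ $15.1593 each)
Sale 1, sell 176: 176/295 × $4,472.00 → $2,668.04
After Purchase 2: 436 on hand, pool $5,924.96 (≈ $13.5894 each)
After Purchase 3: 719 on hand, pool $9,886.96 (≈ $13.7510 each)
Sale 2, sell 366: 366/719 × $9,886.96 → $5,032.86
Sale 3, sell 283: 283/353 × $4,854.10 → $3,891.53
Total COGS = $2,668.04 + $5,032.86 + $3,891.53 = $11,592.43
Ending inventory (cost pool remaining) = $962.57
Check: goods available $12,555.00 = COGS $11,592.43 + ending $962.57

COGS = $11,592.43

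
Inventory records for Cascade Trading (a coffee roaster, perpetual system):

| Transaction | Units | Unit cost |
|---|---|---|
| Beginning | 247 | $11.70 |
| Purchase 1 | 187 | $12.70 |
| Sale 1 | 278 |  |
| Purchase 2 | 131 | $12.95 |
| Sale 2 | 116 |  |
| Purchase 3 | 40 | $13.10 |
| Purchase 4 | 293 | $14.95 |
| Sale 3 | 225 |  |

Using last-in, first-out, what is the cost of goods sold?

COGS = $8,305.55

Sale 1 (278) [LIFO — newest first]: 187 @ $12.70 + 91 @ $11.70 = $3,439.60
Sale 2 (116) [LIFO — newest first]: 116 @ $12.95 = $1,502.20
Sale 3 (225) [LIFO — newest first]: 225 @ $14.95 = $3,363.75
Total COGS = $3,439.60 + $1,502.20 + $3,363.75 = $8,305.55
Ending inventory: 156 @ $11.70 + 15 @ $12.95 + 40 @ $13.10 + 68 @ $14.95 = $3,560.05
Check: goods available $11,865.60 = COGS $8,305.55 + ending $3,560.05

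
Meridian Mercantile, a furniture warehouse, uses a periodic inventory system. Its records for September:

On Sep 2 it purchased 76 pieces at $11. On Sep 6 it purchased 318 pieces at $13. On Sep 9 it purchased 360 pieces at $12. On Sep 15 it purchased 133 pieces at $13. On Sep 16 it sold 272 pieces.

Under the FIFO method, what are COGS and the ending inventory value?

Sep 16, 272 sold [FIFO — oldest first]: 76 @ $11 + 196 @ $13 = $3,384
Ending inventory: 122 @ $13 + 360 @ $12 + 133 @ $13 = $7,635

COGS = $3,384; ending inventory = $7,635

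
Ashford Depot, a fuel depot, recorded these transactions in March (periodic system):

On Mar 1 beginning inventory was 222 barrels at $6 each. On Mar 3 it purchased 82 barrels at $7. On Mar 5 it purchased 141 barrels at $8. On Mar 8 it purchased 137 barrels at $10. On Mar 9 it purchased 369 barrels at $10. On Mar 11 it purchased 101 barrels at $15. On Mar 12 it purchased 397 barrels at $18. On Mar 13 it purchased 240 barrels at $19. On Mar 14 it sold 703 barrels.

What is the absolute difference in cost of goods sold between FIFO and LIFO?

$7,082

FIFO COGS: 222 @ $6 + 82 @ $7 + 141 @ $8 + 137 @ $10 + 121 @ $10 = $5,614
LIFO COGS: 240 @ $19 + 397 @ $18 + 66 @ $15 = $12,696
Difference = |$5,614 − $12,696| = $7,082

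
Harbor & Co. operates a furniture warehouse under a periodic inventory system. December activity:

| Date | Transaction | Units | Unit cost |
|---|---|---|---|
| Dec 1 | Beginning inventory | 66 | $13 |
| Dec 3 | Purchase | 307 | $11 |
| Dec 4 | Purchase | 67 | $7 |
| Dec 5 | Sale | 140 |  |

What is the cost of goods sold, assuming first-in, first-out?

COGS = $1,672

Dec 5, 140 sold [FIFO — oldest first]: 66 @ $13 + 74 @ $11 = $1,672
Ending inventory: 233 @ $11 + 67 @ $7 = $3,032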